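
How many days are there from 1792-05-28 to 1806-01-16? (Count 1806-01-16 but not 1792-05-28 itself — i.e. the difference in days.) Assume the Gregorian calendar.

May 28, 1792 → May 28, 1793: 365 days.
May 28, 1793 → May 28, 1794: 365 days.
May 28, 1794 → May 28, 1795: 365 days.
May 28, 1795 → May 28, 1796: 366 days (Feb 29, 1796 is in that span).
May 28, 1796 → May 28, 1797: 365 days.
May 28, 1797 → May 28, 1798: 365 days.
May 28, 1798 → May 28, 1799: 365 days.
May 28, 1799 → May 28, 1800: 365 days.
May 28, 1800 → May 28, 1801: 365 days.
May 28, 1801 → May 28, 1802: 365 days.
May 28, 1802 → May 28, 1803: 365 days.
May 28, 1803 → May 28, 1804: 366 days (Feb 29, 1804 is in that span).
May 28, 1804 → May 28, 1805: 365 days.
May 28, 1805 → Jun 28, 1805: 31 days (May has 31).
Jun 28, 1805 → Jul 28, 1805: 30 days (June has 30).
Jul 28, 1805 → Aug 28, 1805: 31 days (July has 31).
Aug 28, 1805 → Sep 28, 1805: 31 days (August has 31).
Sep 28, 1805 → Oct 28, 1805: 30 days (September has 30).
Oct 28, 1805 → Nov 28, 1805: 31 days (October has 31).
Nov 28, 1805 → Dec 28, 1805: 30 days (November has 30).
Dec 28, 1805 → Jan 16, 1806: 19 days.
Total: 4980 days.

4980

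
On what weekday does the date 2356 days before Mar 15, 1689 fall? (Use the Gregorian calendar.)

Friday

Mar 15, 1689 is a Tuesday.
2356 mod 7 = 4, so 2356 days before a Tuesday is Tuesday − 4 = Friday.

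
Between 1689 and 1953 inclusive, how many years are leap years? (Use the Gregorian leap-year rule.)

Multiples of 4 in [1689,1953]: 66.
Of those, multiples of 100: 3 (not leap unless ÷400).
Multiples of 400: 0.
Leap years = 66 − 3 + 0 = 63.

63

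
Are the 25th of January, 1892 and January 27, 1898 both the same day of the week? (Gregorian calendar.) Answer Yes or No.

No

From Jan 25, 1892 to Jan 27, 1898 is 2194 days.
2194 mod 7 = 3, so they are different weekdays.
(Jan 25, 1892 is a Monday; Jan 27, 1898 is a Thursday.)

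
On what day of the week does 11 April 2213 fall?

Doomsday rule: the anchor day for the 2200s is Friday. For year 13: 13÷12 = 1 r 1, and 1÷4 = 0, so 1+1+0 = 2.
Friday + 2 ≡ Sunday — that's 2213's doomsday.
In April the doomsday date is Apr 4.
Apr 11 is 7 days after Apr 4; 7 mod 7 = 0, so Sunday + 0 = Sunday.

Sunday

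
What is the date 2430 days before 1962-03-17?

−365 (one year) → Mar 17, 1961 (2065 left).
−365 (one year) → Mar 17, 1960 (1700 left).
−366 (one year; includes Feb 29, 1960) → Mar 17, 1959 (1334 left).
−365 (one year) → Mar 17, 1958 (969 left).
−365 (one year) → Mar 17, 1957 (604 left).
−365 (one year) → Mar 17, 1956 (239 left).
−17 → Feb 29, 1956 (end of Feb, 29 days; 222 left).
−29 → Jan 31, 1956 (end of Jan, 31 days; 193 left).
−31 → Dec 31, 1955 (end of Dec, 31 days; 162 left).
−31 → Nov 30, 1955 (end of Nov, 30 days; 131 left).
−30 → Oct 31, 1955 (end of Oct, 31 days; 101 left).
−31 → Sep 30, 1955 (end of Sep, 30 days; 70 left).
−30 → Aug 31, 1955 (end of Aug, 31 days; 40 left).
−31 → Jul 31, 1955 (end of Jul, 31 days; 9 left).
−9 → Jul 22, 1955.

July 22, 1955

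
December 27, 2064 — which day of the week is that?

Saturday

Doomsday rule: the anchor day for the 2000s is Tuesday. For year 64: 64÷12 = 5 r 4, and 4÷4 = 1, so 5+4+1 = 10.
Tuesday + 10 ≡ Friday — that's 2064's doomsday.
In December the doomsday date is Dec 12.
Dec 27 is 15 days after Dec 12; 15 mod 7 = 1, so Friday + 1 = Saturday.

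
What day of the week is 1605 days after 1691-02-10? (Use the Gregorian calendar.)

Monday

Feb 10, 1691 is a Saturday.
1605 mod 7 = 2, so 1605 days after a Saturday is Saturday + 2 = Monday.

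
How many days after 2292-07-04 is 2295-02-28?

Jul 4, 2292 → Jul 4, 2293: 365 days.
Jul 4, 2293 → Jul 4, 2294: 365 days.
Jul 4, 2294 → Aug 4, 2294: 31 days (July has 31).
Aug 4, 2294 → Sep 4, 2294: 31 days (August has 31).
Sep 4, 2294 → Oct 4, 2294: 30 days (September has 30).
Oct 4, 2294 → Nov 4, 2294: 31 days (October has 31).
Nov 4, 2294 → Dec 4, 2294: 30 days (November has 30).
Dec 4, 2294 → Jan 4, 2295: 31 days (December has 31).
Jan 4, 2295 → Feb 4, 2295: 31 days (January has 31).
Feb 4, 2295 → Feb 28, 2295: 24 days.
Total: 969 days.

969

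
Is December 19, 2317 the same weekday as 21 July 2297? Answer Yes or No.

Yes

From Jul 21, 2297 to Dec 19, 2317 is 7455 days.
7455 mod 7 = 0, so they are the same weekday.
(Jul 21, 2297 is a Wednesday; Dec 19, 2317 is a Wednesday.)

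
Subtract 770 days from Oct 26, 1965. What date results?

−365 (one year) → Oct 26, 1964 (405 left).
−366 (one year; includes Feb 29, 1964) → Oct 26, 1963 (39 left).
−26 → Sep 30, 1963 (end of Sep, 30 days; 13 left).
−13 → Sep 17, 1963.

September 17, 1963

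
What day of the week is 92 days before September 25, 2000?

Sunday

First find the weekday of Sep 25, 2000. Doomsday rule: the anchor day for the 2000s is Tuesday. For year 00: 0÷12 = 0 r 0, and 0÷4 = 0, so 0+0+0 = 0.
Tuesday + 0 ≡ Tuesday — that's 2000's doomsday.
In September the doomsday date is Sep 5.
Sep 25 is 20 days after Sep 5; 20 mod 7 = 6, so Tuesday + 6 = Monday.
92 mod 7 = 1, so 92 days before a Monday is Monday − 1 = Sunday.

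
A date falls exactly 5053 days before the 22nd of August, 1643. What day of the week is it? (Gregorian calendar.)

Aug 22, 1643 is a Saturday.
5053 mod 7 = 6, so 5053 days before a Saturday is Saturday − 6 = Sunday.

Sunday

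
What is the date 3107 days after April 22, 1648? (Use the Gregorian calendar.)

+365 (one year) → Apr 22, 1649 (2742 left).
+365 (one year) → Apr 22, 1650 (2377 left).
+365 (one year) → Apr 22, 1651 (2012 left).
+366 (one year; includes Feb 29, 1652) → Apr 22, 1652 (1646 left).
+365 (one year) → Apr 22, 1653 (1281 left).
+365 (one year) → Apr 22, 1654 (916 left).
+365 (one year) → Apr 22, 1655 (551 left).
+366 (one year; includes Feb 29, 1656) → Apr 22, 1656 (185 left).
Apr has 30 days: +9 → May 1, 1656 (176 left).
May has 31 days: +31 → Jun 1, 1656 (145 left).
Jun has 30 days: +30 → Jul 1, 1656 (115 left).
Jul has 31 days: +31 → Aug 1, 1656 (84 left).
Aug has 31 days: +31 → Sep 1, 1656 (53 left).
Sep has 30 days: +30 → Oct 1, 1656 (23 left).
+23 → Oct 24, 1656.

October 24, 1656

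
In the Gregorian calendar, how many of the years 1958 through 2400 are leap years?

108

Multiples of 4 in [1958,2400]: 111.
Of those, multiples of 100: 5 (not leap unless ÷400).
Multiples of 400: 2.
Leap years = 111 − 5 + 2 = 108.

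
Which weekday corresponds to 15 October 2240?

Doomsday rule: the anchor day for the 2200s is Friday. For year 40: 40÷12 = 3 r 4, and 4÷4 = 1, so 3+4+1 = 8.
Friday + 8 ≡ Saturday — that's 2240's doomsday.
In October the doomsday date is Oct 10.
Oct 15 is 5 days after Oct 10; 5 mod 7 = 5, so Saturday + 5 = Thursday.

Thursday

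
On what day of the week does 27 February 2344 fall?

Sunday

Doomsday rule: the anchor day for the 2300s is Wednesday. For year 44: 44÷12 = 3 r 8, and 8÷4 = 2, so 3+8+2 = 13.
Wednesday + 13 ≡ Tuesday — that's 2344's doomsday.
In February the doomsday date is Feb 29 (2344 is a leap year (divisible by 4)).
Feb 27 is 2 days before Feb 29; 2 mod 7 = 2, so Tuesday − 2 = Sunday.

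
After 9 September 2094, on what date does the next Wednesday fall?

Sep 9, 2094 is a Thursday.
From Thursday to the next Wednesday is 6 days.
Sep 9, 2094 + 6 = Sep 15, 2094.

September 15, 2094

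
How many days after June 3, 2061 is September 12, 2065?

1562

Jun 3, 2061 → Jun 3, 2062: 365 days.
Jun 3, 2062 → Jun 3, 2063: 365 days.
Jun 3, 2063 → Jun 3, 2064: 366 days (Feb 29, 2064 is in that span).
Jun 3, 2064 → Jun 3, 2065: 365 days.
Jun 3, 2065 → Jul 3, 2065: 30 days (June has 30).
Jul 3, 2065 → Aug 3, 2065: 31 days (July has 31).
Aug 3, 2065 → Sep 3, 2065: 31 days (August has 31).
Sep 3, 2065 → Sep 12, 2065: 9 days.
Total: 1562 days.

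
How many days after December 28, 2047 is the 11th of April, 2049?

Dec 28, 2047 → Dec 28, 2048: 366 days (Feb 29, 2048 is in that span).
Dec 28, 2048 → Jan 28, 2049: 31 days (December has 31).
Jan 28, 2049 → Feb 28, 2049: 31 days (January has 31).
Feb 28, 2049 → Mar 28, 2049: 28 days (February has 28).
Mar 28, 2049 → Apr 11, 2049: 14 days.
Total: 470 days.

470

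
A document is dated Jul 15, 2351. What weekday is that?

Sunday

Doomsday rule: the anchor day for the 2300s is Wednesday. For year 51: 51÷12 = 4 r 3, and 3÷4 = 0, so 4+3+0 = 7.
Wednesday + 7 ≡ Wednesday — that's 2351's doomsday.
In July the doomsday date is Jul 11.
Jul 15 is 4 days after Jul 11; 4 mod 7 = 4, so Wednesday + 4 = Sunday.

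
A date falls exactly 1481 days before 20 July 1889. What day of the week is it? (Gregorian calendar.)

First find the weekday of Jul 20, 1889. Doomsday rule: the anchor day for the 1800s is Friday. For year 89: 89÷12 = 7 r 5, and 5÷4 = 1, so 7+5+1 = 13.
Friday + 13 ≡ Thursday — that's 1889's doomsday.
In July the doomsday date is Jul 11.
Jul 20 is 9 days after Jul 11; 9 mod 7 = 2, so Thursday + 2 = Saturday.
1481 mod 7 = 4, so 1481 days before a Saturday is Saturday − 4 = Tuesday.

Tuesday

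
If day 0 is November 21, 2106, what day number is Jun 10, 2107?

201

Nov 21, 2106 → Dec 21, 2106: 30 days (November has 30).
Dec 21, 2106 → Jan 21, 2107: 31 days (December has 31).
Jan 21, 2107 → Feb 21, 2107: 31 days (January has 31).
Feb 21, 2107 → Mar 21, 2107: 28 days (February has 28).
Mar 21, 2107 → Apr 21, 2107: 31 days (March has 31).
Apr 21, 2107 → May 21, 2107: 30 days (April has 30).
May 21, 2107 → Jun 10, 2107: 20 days.
Total: 201 days.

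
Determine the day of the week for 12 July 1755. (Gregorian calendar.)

Doomsday rule: the anchor day for the 1700s is Sunday. For year 55: 55÷12 = 4 r 7, and 7÷4 = 1, so 4+7+1 = 12.
Sunday + 12 ≡ Friday — that's 1755's doomsday.
In July the doomsday date is Jul 11.
Jul 12 is 1 day after Jul 11; 1 mod 7 = 1, so Friday + 1 = Saturday.

Saturday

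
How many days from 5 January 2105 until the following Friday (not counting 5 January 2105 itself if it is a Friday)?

4

Jan 5, 2105 is a Monday.
From Monday to the next Friday is 4 days.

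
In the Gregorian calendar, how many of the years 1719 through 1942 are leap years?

Multiples of 4 in [1719,1942]: 56.
Of those, multiples of 100: 2 (not leap unless ÷400).
Multiples of 400: 0.
Leap years = 56 − 2 + 0 = 54.

54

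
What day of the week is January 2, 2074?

Tuesday

January 1, 2074 is a Monday.
Jan 1, 2074 → Jan 2, 2074: 1 days.
Total: 1 days.
1 mod 7 = 1, so Monday + 1 = Tuesday.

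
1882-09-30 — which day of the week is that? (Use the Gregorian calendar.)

Saturday

Doomsday rule: the anchor day for the 1800s is Friday. For year 82: 82÷12 = 6 r 10, and 10÷4 = 2, so 6+10+2 = 18.
Friday + 18 ≡ Tuesday — that's 1882's doomsday.
In September the doomsday date is Sep 5.
Sep 30 is 25 days after Sep 5; 25 mod 7 = 4, so Tuesday + 4 = Saturday.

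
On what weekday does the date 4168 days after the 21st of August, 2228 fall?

Sunday

First find the weekday of Aug 21, 2228. Doomsday rule: the anchor day for the 2200s is Friday. For year 28: 28÷12 = 2 r 4, and 4÷4 = 1, so 2+4+1 = 7.
Friday + 7 ≡ Friday — that's 2228's doomsday.
In August the doomsday date is Aug 8.
Aug 21 is 13 days after Aug 8; 13 mod 7 = 6, so Friday + 6 = Thursday.
4168 mod 7 = 3, so 4168 days after a Thursday is Thursday + 3 = Sunday.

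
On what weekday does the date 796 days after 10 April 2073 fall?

Saturday

Apr 10, 2073 is a Monday.
796 mod 7 = 5, so 796 days after a Monday is Monday + 5 = Saturday.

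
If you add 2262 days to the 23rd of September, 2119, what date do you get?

+366 (one year; includes Feb 29, 2120) → Sep 23, 2120 (1896 left).
+365 (one year) → Sep 23, 2121 (1531 left).
+365 (one year) → Sep 23, 2122 (1166 left).
+365 (one year) → Sep 23, 2123 (801 left).
+366 (one year; includes Feb 29, 2124) → Sep 23, 2124 (435 left).
+365 (one year) → Sep 23, 2125 (70 left).
Sep has 30 days: +8 → Oct 1, 2125 (62 left).
Oct has 31 days: +31 → Nov 1, 2125 (31 left).
Nov has 30 days: +30 → Dec 1, 2125 (1 left).
+1 → Dec 2, 2125.

December 2, 2125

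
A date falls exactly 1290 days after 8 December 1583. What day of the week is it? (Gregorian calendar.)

Saturday

Dec 8, 1583 is a Thursday.
1290 mod 7 = 2, so 1290 days after a Thursday is Thursday + 2 = Saturday.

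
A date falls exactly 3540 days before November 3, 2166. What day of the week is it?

Wednesday

First find the weekday of Nov 3, 2166. Doomsday rule: the anchor day for the 2100s is Sunday. For year 66: 66÷12 = 5 r 6, and 6÷4 = 1, so 5+6+1 = 12.
Sunday + 12 ≡ Friday — that's 2166's doomsday.
In November the doomsday date is Nov 7.
Nov 3 is 4 days before Nov 7; 4 mod 7 = 4, so Friday − 4 = Monday.
3540 mod 7 = 5, so 3540 days before a Monday is Monday − 5 = Wednesday.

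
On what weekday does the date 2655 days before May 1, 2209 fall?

First find the weekday of May 1, 2209. Doomsday rule: the anchor day for the 2200s is Friday. For year 09: 9÷12 = 0 r 9, and 9÷4 = 2, so 0+9+2 = 11.
Friday + 11 ≡ Tuesday — that's 2209's doomsday.
In May the doomsday date is May 9.
May 1 is 8 days before May 9; 8 mod 7 = 1, so Tuesday − 1 = Monday.
2655 mod 7 = 2, so 2655 days before a Monday is Monday − 2 = Saturday.

Saturday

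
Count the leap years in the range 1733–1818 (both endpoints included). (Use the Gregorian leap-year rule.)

Multiples of 4 in [1733,1818]: 21.
Of those, multiples of 100: 1 (not leap unless ÷400).
Multiples of 400: 0.
Leap years = 21 − 1 + 0 = 20.

20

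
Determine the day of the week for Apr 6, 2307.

Doomsday rule: the anchor day for the 2300s is Wednesday. For year 07: 7÷12 = 0 r 7, and 7÷4 = 1, so 0+7+1 = 8.
Wednesday + 8 ≡ Thursday — that's 2307's doomsday.
In April the doomsday date is Apr 4.
Apr 6 is 2 days after Apr 4; 2 mod 7 = 2, so Thursday + 2 = Saturday.

Saturday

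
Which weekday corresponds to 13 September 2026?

Doomsday rule: the anchor day for the 2000s is Tuesday. For year 26: 26÷12 = 2 r 2, and 2÷4 = 0, so 2+2+0 = 4.
Tuesday + 4 ≡ Saturday — that's 2026's doomsday.
In September the doomsday date is Sep 5.
Sep 13 is 8 days after Sep 5; 8 mod 7 = 1, so Saturday + 1 = Sunday.

Sunday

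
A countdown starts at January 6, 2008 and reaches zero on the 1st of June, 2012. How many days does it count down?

1608

Jan 6, 2008 → Jan 6, 2009: 366 days (Feb 29, 2008 is in that span).
Jan 6, 2009 → Jan 6, 2010: 365 days.
Jan 6, 2010 → Jan 6, 2011: 365 days.
Jan 6, 2011 → Jan 6, 2012: 365 days.
Jan 6, 2012 → Feb 6, 2012: 31 days (January has 31).
Feb 6, 2012 → Mar 6, 2012: 29 days (February has 29).
Mar 6, 2012 → Apr 6, 2012: 31 days (March has 31).
Apr 6, 2012 → May 6, 2012: 30 days (April has 30).
May 6, 2012 → Jun 1, 2012: 26 days.
Total: 1608 days.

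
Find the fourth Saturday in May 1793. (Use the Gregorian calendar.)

May 25, 1793

May 1, 1793 is a Wednesday.
The first Saturday is therefore May 4 (3 days later).
The fourth Saturday is 4 + 3×7 = May 25.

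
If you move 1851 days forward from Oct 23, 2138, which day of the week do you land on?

First find the weekday of Oct 23, 2138. Doomsday rule: the anchor day for the 2100s is Sunday. For year 38: 38÷12 = 3 r 2, and 2÷4 = 0, so 3+2+0 = 5.
Sunday + 5 ≡ Friday — that's 2138's doomsday.
In October the doomsday date is Oct 10.
Oct 23 is 13 days after Oct 10; 13 mod 7 = 6, so Friday + 6 = Thursday.
1851 mod 7 = 3, so 1851 days after a Thursday is Thursday + 3 = Sunday.

Sunday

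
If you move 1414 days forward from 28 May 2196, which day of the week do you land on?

First find the weekday of May 28, 2196. Doomsday rule: the anchor day for the 2100s is Sunday. For year 96: 96÷12 = 8 r 0, and 0÷4 = 0, so 8+0+0 = 8.
Sunday + 8 ≡ Monday — that's 2196's doomsday.
In May the doomsday date is May 9.
May 28 is 19 days after May 9; 19 mod 7 = 5, so Monday + 5 = Saturday.
1414 mod 7 = 0, so 1414 days after a Saturday is Saturday + 0 = Saturday.

Saturday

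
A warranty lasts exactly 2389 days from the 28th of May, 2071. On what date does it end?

+366 (one year; includes Feb 29, 2072) → May 28, 2072 (2023 left).
+365 (one year) → May 28, 2073 (1658 left).
+365 (one year) → May 28, 2074 (1293 left).
+365 (one year) → May 28, 2075 (928 left).
+366 (one year; includes Feb 29, 2076) → May 28, 2076 (562 left).
+365 (one year) → May 28, 2077 (197 left).
May has 31 days: +4 → Jun 1, 2077 (193 left).
Jun has 30 days: +30 → Jul 1, 2077 (163 left).
Jul has 31 days: +31 → Aug 1, 2077 (132 left).
Aug has 31 days: +31 → Sep 1, 2077 (101 left).
Sep has 30 days: +30 → Oct 1, 2077 (71 left).
Oct has 31 days: +31 → Nov 1, 2077 (40 left).
Nov has 30 days: +30 → Dec 1, 2077 (10 left).
+10 → Dec 11, 2077.

December 11, 2077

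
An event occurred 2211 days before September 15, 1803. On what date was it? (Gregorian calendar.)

−365 (one year) → Sep 15, 1802 (1846 left).
−365 (one year) → Sep 15, 1801 (1481 left).
−365 (one year) → Sep 15, 1800 (1116 left).
−365 (one year) → Sep 15, 1799 (751 left).
−365 (one year) → Sep 15, 1798 (386 left).
−15 → Aug 31, 1798 (end of Aug, 31 days; 371 left).
−31 → Jul 31, 1798 (end of Jul, 31 days; 340 left).
−31 → Jun 30, 1798 (end of Jun, 30 days; 309 left).
−30 → May 31, 1798 (end of May, 31 days; 279 left).
−31 → Apr 30, 1798 (end of Apr, 30 days; 248 left).
−30 → Mar 31, 1798 (end of Mar, 31 days; 218 left).
−31 → Feb 28, 1798 (end of Feb, 28 days; 187 left).
−28 → Jan 31, 1798 (end of Jan, 31 days; 159 left).
−31 → Dec 31, 1797 (end of Dec, 31 days; 128 left).
−31 → Nov 30, 1797 (end of Nov, 30 days; 97 left).
−30 → Oct 31, 1797 (end of Oct, 31 days; 67 left).
−31 → Sep 30, 1797 (end of Sep, 30 days; 36 left).
−30 → Aug 31, 1797 (end of Aug, 31 days; 6 left).
−6 → Aug 25, 1797.

August 25, 1797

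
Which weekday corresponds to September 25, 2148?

January 1, 2148 is a Monday.
Jan 1, 2148 → Feb 1, 2148: 31 days (January has 31).
Feb 1, 2148 → Mar 1, 2148: 29 days (February has 29).
Mar 1, 2148 → Apr 1, 2148: 31 days (March has 31).
Apr 1, 2148 → May 1, 2148: 30 days (April has 30).
May 1, 2148 → Jun 1, 2148: 31 days (May has 31).
Jun 1, 2148 → Jul 1, 2148: 30 days (June has 30).
Jul 1, 2148 → Aug 1, 2148: 31 days (July has 31).
Aug 1, 2148 → Sep 1, 2148: 31 days (August has 31).
Sep 1, 2148 → Sep 25, 2148: 24 days.
Total: 268 days.
268 mod 7 = 2, so Monday + 2 = Wednesday.

Wednesday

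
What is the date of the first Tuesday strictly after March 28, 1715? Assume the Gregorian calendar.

April 2, 1715

Mar 28, 1715 is a Thursday.
From Thursday to the next Tuesday is 5 days.
Mar 28, 1715 + 5 = Apr 2, 1715.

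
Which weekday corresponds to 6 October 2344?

Doomsday rule: the anchor day for the 2300s is Wednesday. For year 44: 44÷12 = 3 r 8, and 8÷4 = 2, so 3+8+2 = 13.
Wednesday + 13 ≡ Tuesday — that's 2344's doomsday.
In October the doomsday date is Oct 10.
Oct 6 is 4 days before Oct 10; 4 mod 7 = 4, so Tuesday − 4 = Friday.

Friday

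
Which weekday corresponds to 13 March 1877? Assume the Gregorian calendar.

January 1, 1877 is a Monday.
Jan 1, 1877 → Feb 1, 1877: 31 days (January has 31).
Feb 1, 1877 → Mar 1, 1877: 28 days (February has 28).
Mar 1, 1877 → Mar 13, 1877: 12 days.
Total: 71 days.
71 mod 7 = 1, so Monday + 1 = Tuesday.

Tuesday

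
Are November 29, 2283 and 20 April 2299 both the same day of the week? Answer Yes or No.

Yes

From Nov 29, 2283 to Apr 20, 2299 is 5621 days.
5621 mod 7 = 0, so they are the same weekday.
(Nov 29, 2283 is a Thursday; Apr 20, 2299 is a Thursday.)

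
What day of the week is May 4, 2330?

Sunday

Doomsday rule: the anchor day for the 2300s is Wednesday. For year 30: 30÷12 = 2 r 6, and 6÷4 = 1, so 2+6+1 = 9.
Wednesday + 9 ≡ Friday — that's 2330's doomsday.
In May the doomsday date is May 9.
May 4 is 5 days before May 9; 5 mod 7 = 5, so Friday − 5 = Sunday.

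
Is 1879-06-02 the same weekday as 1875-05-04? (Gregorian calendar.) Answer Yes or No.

From May 4, 1875 to Jun 2, 1879 is 1490 days.
1490 mod 7 = 6, so they are different weekdays.
(May 4, 1875 is a Tuesday; Jun 2, 1879 is a Monday.)

No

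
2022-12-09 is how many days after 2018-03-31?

1714

Mar 31, 2018 → Mar 31, 2019: 365 days.
Mar 31, 2019 → Mar 31, 2020: 366 days (Feb 29, 2020 is in that span).
Mar 31, 2020 → Mar 31, 2021: 365 days.
Mar 31, 2021 → Mar 31, 2022: 365 days.
Mar 31, 2022 → Apr 30, 2022: 30 days (March has 31).
Apr 30, 2022 → May 30, 2022: 30 days (April has 30).
May 30, 2022 → Jun 30, 2022: 31 days (May has 31).
Jun 30, 2022 → Jul 30, 2022: 30 days (June has 30).
Jul 30, 2022 → Aug 30, 2022: 31 days (July has 31).
Aug 30, 2022 → Sep 30, 2022: 31 days (August has 31).
Sep 30, 2022 → Oct 30, 2022: 30 days (September has 30).
Oct 30, 2022 → Nov 30, 2022: 31 days (October has 31).
Nov 30, 2022 → Dec 9, 2022: 9 days.
Total: 1714 days.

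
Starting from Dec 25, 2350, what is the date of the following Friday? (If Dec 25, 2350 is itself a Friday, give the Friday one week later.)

December 29, 2350

Dec 25, 2350 is a Monday.
From Monday to the next Friday is 4 days.
Dec 25, 2350 + 4 = Dec 29, 2350.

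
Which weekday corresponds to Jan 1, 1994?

Doomsday rule: the anchor day for the 1900s is Wednesday. For year 94: 94÷12 = 7 r 10, and 10÷4 = 2, so 7+10+2 = 19.
Wednesday + 19 ≡ Monday — that's 1994's doomsday.
In January the doomsday date is Jan 3 (1994 is not a leap year).
Jan 1 is 2 days before Jan 3; 2 mod 7 = 2, so Monday − 2 = Saturday.

Saturday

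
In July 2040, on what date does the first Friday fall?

July 1, 2040 is a Sunday.
The first Friday is therefore July 6 (5 days later).

July 6, 2040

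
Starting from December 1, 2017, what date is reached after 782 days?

January 22, 2020

+365 (one year) → Dec 1, 2018 (417 left).
+365 (one year) → Dec 1, 2019 (52 left).
Dec has 31 days: +31 → Jan 1, 2020 (21 left).
+21 → Jan 22, 2020.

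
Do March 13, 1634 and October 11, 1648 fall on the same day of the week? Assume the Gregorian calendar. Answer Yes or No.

From Mar 13, 1634 to Oct 11, 1648 is 5326 days.
5326 mod 7 = 6, so they are different weekdays.
(Mar 13, 1634 is a Monday; Oct 11, 1648 is a Sunday.)

No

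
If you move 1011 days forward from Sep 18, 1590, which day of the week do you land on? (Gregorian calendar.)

First find the weekday of Sep 18, 1590. Doomsday rule: the anchor day for the 1500s is Wednesday. For year 90: 90÷12 = 7 r 6, and 6÷4 = 1, so 7+6+1 = 14.
Wednesday + 14 ≡ Wednesday — that's 1590's doomsday.
In September the doomsday date is Sep 5.
Sep 18 is 13 days after Sep 5; 13 mod 7 = 6, so Wednesday + 6 = Tuesday.
1011 mod 7 = 3, so 1011 days after a Tuesday is Tuesday + 3 = Friday.

Friday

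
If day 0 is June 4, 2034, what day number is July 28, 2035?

Jun 4, 2034 → Jun 4, 2035: 365 days.
Jun 4, 2035 → Jul 4, 2035: 30 days (June has 30).
Jul 4, 2035 → Jul 28, 2035: 24 days.
Total: 419 days.

419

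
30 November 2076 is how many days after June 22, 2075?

527

Jun 22, 2075 → Jun 22, 2076: 366 days (Feb 29, 2076 is in that span).
Jun 22, 2076 → Jul 22, 2076: 30 days (June has 30).
Jul 22, 2076 → Aug 22, 2076: 31 days (July has 31).
Aug 22, 2076 → Sep 22, 2076: 31 days (August has 31).
Sep 22, 2076 → Oct 22, 2076: 30 days (September has 30).
Oct 22, 2076 → Nov 22, 2076: 31 days (October has 31).
Nov 22, 2076 → Nov 30, 2076: 8 days.
Total: 527 days.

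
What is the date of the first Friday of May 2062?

May 1, 2062 is a Monday.
The first Friday is therefore May 5 (4 days later).

May 5, 2062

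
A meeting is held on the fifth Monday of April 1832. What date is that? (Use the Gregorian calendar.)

April 1, 1832 is a Sunday.
The first Monday is therefore April 2 (1 days later).
The fifth Monday is 2 + 4×7 = April 30.

April 30, 1832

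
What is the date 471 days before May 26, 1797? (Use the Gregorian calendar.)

−365 (one year) → May 26, 1796 (106 left).
−26 → Apr 30, 1796 (end of Apr, 30 days; 80 left).
−30 → Mar 31, 1796 (end of Mar, 31 days; 50 left).
−31 → Feb 29, 1796 (end of Feb, 29 days; 19 left).
−19 → Feb 10, 1796.

February 10, 1796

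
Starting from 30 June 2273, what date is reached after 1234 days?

November 15, 2276

+365 (one year) → Jun 30, 2274 (869 left).
+365 (one year) → Jun 30, 2275 (504 left).
+366 (one year; includes Feb 29, 2276) → Jun 30, 2276 (138 left).
Jun has 30 days: +1 → Jul 1, 2276 (137 left).
Jul has 31 days: +31 → Aug 1, 2276 (106 left).
Aug has 31 days: +31 → Sep 1, 2276 (75 left).
Sep has 30 days: +30 → Oct 1, 2276 (45 left).
Oct has 31 days: +31 → Nov 1, 2276 (14 left).
+14 → Nov 15, 2276.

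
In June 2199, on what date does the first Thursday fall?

June 1, 2199 is a Saturday.
The first Thursday is therefore June 6 (5 days later).

June 6, 2199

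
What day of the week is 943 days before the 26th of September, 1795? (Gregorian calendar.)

Monday

First find the weekday of Sep 26, 1795. Doomsday rule: the anchor day for the 1700s is Sunday. For year 95: 95÷12 = 7 r 11, and 11÷4 = 2, so 7+11+2 = 20.
Sunday + 20 ≡ Saturday — that's 1795's doomsday.
In September the doomsday date is Sep 5.
Sep 26 is 21 days after Sep 5; 21 mod 7 = 0, so Saturday + 0 = Saturday.
943 mod 7 = 5, so 943 days before a Saturday is Saturday − 5 = Monday.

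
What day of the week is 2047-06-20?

Thursday

January 1, 2047 is a Tuesday.
Jan 1, 2047 → Feb 1, 2047: 31 days (January has 31).
Feb 1, 2047 → Mar 1, 2047: 28 days (February has 28).
Mar 1, 2047 → Apr 1, 2047: 31 days (March has 31).
Apr 1, 2047 → May 1, 2047: 30 days (April has 30).
May 1, 2047 → Jun 1, 2047: 31 days (May has 31).
Jun 1, 2047 → Jun 20, 2047: 19 days.
Total: 170 days.
170 mod 7 = 2, so Tuesday + 2 = Thursday.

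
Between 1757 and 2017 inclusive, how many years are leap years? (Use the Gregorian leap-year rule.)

63

Multiples of 4 in [1757,2017]: 65.
Of those, multiples of 100: 3 (not leap unless ÷400).
Multiples of 400: 1.
Leap years = 65 − 3 + 1 = 63.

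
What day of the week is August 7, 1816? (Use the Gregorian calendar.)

Wednesday

Doomsday rule: the anchor day for the 1800s is Friday. For year 16: 16÷12 = 1 r 4, and 4÷4 = 1, so 1+4+1 = 6.
Friday + 6 ≡ Thursday — that's 1816's doomsday.
In August the doomsday date is Aug 8.
Aug 7 is 1 day before Aug 8; 1 mod 7 = 1, so Thursday − 1 = Wednesday.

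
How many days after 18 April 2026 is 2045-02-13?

6876

Apr 18, 2026 → Apr 18, 2027: 365 days.
Apr 18, 2027 → Apr 18, 2028: 366 days (Feb 29, 2028 is in that span).
Apr 18, 2028 → Apr 18, 2029: 365 days.
Apr 18, 2029 → Apr 18, 2030: 365 days.
Apr 18, 2030 → Apr 18, 2031: 365 days.
Apr 18, 2031 → Apr 18, 2032: 366 days (Feb 29, 2032 is in that span).
Apr 18, 2032 → Apr 18, 2033: 365 days.
Apr 18, 2033 → Apr 18, 2034: 365 days.
Apr 18, 2034 → Apr 18, 2035: 365 days.
Apr 18, 2035 → Apr 18, 2036: 366 days (Feb 29, 2036 is in that span).
Apr 18, 2036 → Apr 18, 2037: 365 days.
Apr 18, 2037 → Apr 18, 2038: 365 days.
Apr 18, 2038 → Apr 18, 2039: 365 days.
Apr 18, 2039 → Apr 18, 2040: 366 days (Feb 29, 2040 is in that span).
Apr 18, 2040 → Apr 18, 2041: 365 days.
Apr 18, 2041 → Apr 18, 2042: 365 days.
Apr 18, 2042 → Apr 18, 2043: 365 days.
Apr 18, 2043 → Apr 18, 2044: 366 days (Feb 29, 2044 is in that span).
Apr 18, 2044 → May 18, 2044: 30 days (April has 30).
May 18, 2044 → Jun 18, 2044: 31 days (May has 31).
Jun 18, 2044 → Jul 18, 2044: 30 days (June has 30).
Jul 18, 2044 → Aug 18, 2044: 31 days (July has 31).
Aug 18, 2044 → Sep 18, 2044: 31 days (August has 31).
Sep 18, 2044 → Oct 18, 2044: 30 days (September has 30).
Oct 18, 2044 → Nov 18, 2044: 31 days (October has 31).
Nov 18, 2044 → Dec 18, 2044: 30 days (November has 30).
Dec 18, 2044 → Jan 18, 2045: 31 days (December has 31).
Jan 18, 2045 → Feb 13, 2045: 26 days.
Total: 6876 days.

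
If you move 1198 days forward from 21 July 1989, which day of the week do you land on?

Saturday

First find the weekday of Jul 21, 1989. Doomsday rule: the anchor day for the 1900s is Wednesday. For year 89: 89÷12 = 7 r 5, and 5÷4 = 1, so 7+5+1 = 13.
Wednesday + 13 ≡ Tuesday — that's 1989's doomsday.
In July the doomsday date is Jul 11.
Jul 21 is 10 days after Jul 11; 10 mod 7 = 3, so Tuesday + 3 = Friday.
1198 mod 7 = 1, so 1198 days after a Friday is Friday + 1 = Saturday.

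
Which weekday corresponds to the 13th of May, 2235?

Wednesday

Doomsday rule: the anchor day for the 2200s is Friday. For year 35: 35÷12 = 2 r 11, and 11÷4 = 2, so 2+11+2 = 15.
Friday + 15 ≡ Saturday — that's 2235's doomsday.
In May the doomsday date is May 9.
May 13 is 4 days after May 9; 4 mod 7 = 4, so Saturday + 4 = Wednesday.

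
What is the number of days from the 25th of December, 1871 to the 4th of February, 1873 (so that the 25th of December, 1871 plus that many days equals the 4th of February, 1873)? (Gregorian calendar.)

407

Dec 25, 1871 → Dec 25, 1872: 366 days (Feb 29, 1872 is in that span).
Dec 25, 1872 → Jan 25, 1873: 31 days (December has 31).
Jan 25, 1873 → Feb 4, 1873: 10 days.
Total: 407 days.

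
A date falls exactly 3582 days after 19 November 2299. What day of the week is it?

First find the weekday of Nov 19, 2299. Doomsday rule: the anchor day for the 2200s is Friday. For year 99: 99÷12 = 8 r 3, and 3÷4 = 0, so 8+3+0 = 11.
Friday + 11 ≡ Tuesday — that's 2299's doomsday.
In November the doomsday date is Nov 7.
Nov 19 is 12 days after Nov 7; 12 mod 7 = 5, so Tuesday + 5 = Sunday.
3582 mod 7 = 5, so 3582 days after a Sunday is Sunday + 5 = Friday.

Friday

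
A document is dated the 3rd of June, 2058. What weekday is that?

Monday

Doomsday rule: the anchor day for the 2000s is Tuesday. For year 58: 58÷12 = 4 r 10, and 10÷4 = 2, so 4+10+2 = 16.
Tuesday + 16 ≡ Thursday — that's 2058's doomsday.
In June the doomsday date is Jun 6.
Jun 3 is 3 days before Jun 6; 3 mod 7 = 3, so Thursday − 3 = Monday.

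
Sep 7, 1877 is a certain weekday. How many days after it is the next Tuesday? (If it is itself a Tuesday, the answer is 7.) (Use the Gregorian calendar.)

Sep 7, 1877 is a Friday.
From Friday to the next Tuesday is 4 days.

4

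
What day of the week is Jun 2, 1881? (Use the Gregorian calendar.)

Thursday

Doomsday rule: the anchor day for the 1800s is Friday. For year 81: 81÷12 = 6 r 9, and 9÷4 = 2, so 6+9+2 = 17.
Friday + 17 ≡ Monday — that's 1881's doomsday.
In June the doomsday date is Jun 6.
Jun 2 is 4 days before Jun 6; 4 mod 7 = 4, so Monday − 4 = Thursday.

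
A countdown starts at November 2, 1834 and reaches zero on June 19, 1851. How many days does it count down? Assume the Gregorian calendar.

6073

Nov 2, 1834 → Nov 2, 1835: 365 days.
Nov 2, 1835 → Nov 2, 1836: 366 days (Feb 29, 1836 is in that span).
Nov 2, 1836 → Nov 2, 1837: 365 days.
Nov 2, 1837 → Nov 2, 1838: 365 days.
Nov 2, 1838 → Nov 2, 1839: 365 days.
Nov 2, 1839 → Nov 2, 1840: 366 days (Feb 29, 1840 is in that span).
Nov 2, 1840 → Nov 2, 1841: 365 days.
Nov 2, 1841 → Nov 2, 1842: 365 days.
Nov 2, 1842 → Nov 2, 1843: 365 days.
Nov 2, 1843 → Nov 2, 1844: 366 days (Feb 29, 1844 is in that span).
Nov 2, 1844 → Nov 2, 1845: 365 days.
Nov 2, 1845 → Nov 2, 1846: 365 days.
Nov 2, 1846 → Nov 2, 1847: 365 days.
Nov 2, 1847 → Nov 2, 1848: 366 days (Feb 29, 1848 is in that span).
Nov 2, 1848 → Nov 2, 1849: 365 days.
Nov 2, 1849 → Nov 2, 1850: 365 days.
Nov 2, 1850 → Dec 2, 1850: 30 days (November has 30).
Dec 2, 1850 → Jan 2, 1851: 31 days (December has 31).
Jan 2, 1851 → Feb 2, 1851: 31 days (January has 31).
Feb 2, 1851 → Mar 2, 1851: 28 days (February has 28).
Mar 2, 1851 → Apr 2, 1851: 31 days (March has 31).
Apr 2, 1851 → May 2, 1851: 30 days (April has 30).
May 2, 1851 → Jun 2, 1851: 31 days (May has 31).
Jun 2, 1851 → Jun 19, 1851: 17 days.
Total: 6073 days.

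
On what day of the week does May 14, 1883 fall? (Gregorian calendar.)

Doomsday rule: the anchor day for the 1800s is Friday. For year 83: 83÷12 = 6 r 11, and 11÷4 = 2, so 6+11+2 = 19.
Friday + 19 ≡ Wednesday — that's 1883's doomsday.
In May the doomsday date is May 9.
May 14 is 5 days after May 9; 5 mod 7 = 5, so Wednesday + 5 = Monday.

Monday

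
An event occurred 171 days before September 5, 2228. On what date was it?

−5 → Aug 31, 2228 (end of Aug, 31 days; 166 left).
−31 → Jul 31, 2228 (end of Jul, 31 days; 135 left).
−31 → Jun 30, 2228 (end of Jun, 30 days; 104 left).
−30 → May 31, 2228 (end of May, 31 days; 74 left).
−31 → Apr 30, 2228 (end of Apr, 30 days; 43 left).
−30 → Mar 31, 2228 (end of Mar, 31 days; 13 left).
−13 → Mar 18, 2228.

March 18, 2228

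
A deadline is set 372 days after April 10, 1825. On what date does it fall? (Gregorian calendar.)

April 17, 1826

Apr has 30 days: +21 → May 1, 1825 (351 left).
May has 31 days: +31 → Jun 1, 1825 (320 left).
Jun has 30 days: +30 → Jul 1, 1825 (290 left).
Jul has 31 days: +31 → Aug 1, 1825 (259 left).
Aug has 31 days: +31 → Sep 1, 1825 (228 left).
Sep has 30 days: +30 → Oct 1, 1825 (198 left).
Oct has 31 days: +31 → Nov 1, 1825 (167 left).
Nov has 30 days: +30 → Dec 1, 1825 (137 left).
Dec has 31 days: +31 → Jan 1, 1826 (106 left).
Jan has 31 days: +31 → Feb 1, 1826 (75 left).
Feb has 28 days: +28 → Mar 1, 1826 (47 left).
Mar has 31 days: +31 → Apr 1, 1826 (16 left).
+16 → Apr 17, 1826.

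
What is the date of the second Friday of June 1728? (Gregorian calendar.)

June 1, 1728 is a Tuesday.
The first Friday is therefore June 4 (3 days later).
The second Friday is 4 + 1×7 = June 11.

June 11, 1728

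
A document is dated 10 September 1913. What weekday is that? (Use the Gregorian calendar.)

Doomsday rule: the anchor day for the 1900s is Wednesday. For year 13: 13÷12 = 1 r 1, and 1÷4 = 0, so 1+1+0 = 2.
Wednesday + 2 ≡ Friday — that's 1913's doomsday.
In September the doomsday date is Sep 5.
Sep 10 is 5 days after Sep 5; 5 mod 7 = 5, so Friday + 5 = Wednesday.

Wednesday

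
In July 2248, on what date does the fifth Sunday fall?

July 30, 2248

July 1, 2248 is a Saturday.
The first Sunday is therefore July 2 (1 days later).
The fifth Sunday is 2 + 4×7 = July 30.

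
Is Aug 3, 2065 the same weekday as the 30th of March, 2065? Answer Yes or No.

From Mar 30, 2065 to Aug 3, 2065 is 126 days.
126 mod 7 = 0, so they are the same weekday.
(Mar 30, 2065 is a Monday; Aug 3, 2065 is a Monday.)

Yes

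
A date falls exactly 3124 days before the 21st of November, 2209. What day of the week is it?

First find the weekday of Nov 21, 2209. Doomsday rule: the anchor day for the 2200s is Friday. For year 09: 9÷12 = 0 r 9, and 9÷4 = 2, so 0+9+2 = 11.
Friday + 11 ≡ Tuesday — that's 2209's doomsday.
In November the doomsday date is Nov 7.
Nov 21 is 14 days after Nov 7; 14 mod 7 = 0, so Tuesday + 0 = Tuesday.
3124 mod 7 = 2, so 3124 days before a Tuesday is Tuesday − 2 = Sunday.

Sunday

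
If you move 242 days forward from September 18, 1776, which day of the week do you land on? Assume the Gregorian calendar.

First find the weekday of Sep 18, 1776. Doomsday rule: the anchor day for the 1700s is Sunday. For year 76: 76÷12 = 6 r 4, and 4÷4 = 1, so 6+4+1 = 11.
Sunday + 11 ≡ Thursday — that's 1776's doomsday.
In September the doomsday date is Sep 5.
Sep 18 is 13 days after Sep 5; 13 mod 7 = 6, so Thursday + 6 = Wednesday.
242 mod 7 = 4, so 242 days after a Wednesday is Wednesday + 4 = Sunday.

Sunday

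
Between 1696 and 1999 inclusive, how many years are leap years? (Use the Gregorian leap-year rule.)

Multiples of 4 in [1696,1999]: 76.
Of those, multiples of 100: 3 (not leap unless ÷400).
Multiples of 400: 0.
Leap years = 76 − 3 + 0 = 73.

73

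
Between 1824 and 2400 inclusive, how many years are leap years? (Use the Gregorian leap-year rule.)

141

Multiples of 4 in [1824,2400]: 145.
Of those, multiples of 100: 6 (not leap unless ÷400).
Multiples of 400: 2.
Leap years = 145 − 6 + 2 = 141.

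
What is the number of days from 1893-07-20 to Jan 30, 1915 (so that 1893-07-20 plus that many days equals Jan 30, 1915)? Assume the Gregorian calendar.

7863

Jul 20, 1893 → Jul 20, 1894: 365 days.
Jul 20, 1894 → Jul 20, 1895: 365 days.
Jul 20, 1895 → Jul 20, 1896: 366 days (Feb 29, 1896 is in that span).
Jul 20, 1896 → Jul 20, 1897: 365 days.
Jul 20, 1897 → Jul 20, 1898: 365 days.
Jul 20, 1898 → Jul 20, 1899: 365 days.
Jul 20, 1899 → Jul 20, 1900: 365 days.
Jul 20, 1900 → Jul 20, 1901: 365 days.
Jul 20, 1901 → Jul 20, 1902: 365 days.
Jul 20, 1902 → Jul 20, 1903: 365 days.
Jul 20, 1903 → Jul 20, 1904: 366 days (Feb 29, 1904 is in that span).
Jul 20, 1904 → Jul 20, 1905: 365 days.
Jul 20, 1905 → Jul 20, 1906: 365 days.
Jul 20, 1906 → Jul 20, 1907: 365 days.
Jul 20, 1907 → Jul 20, 1908: 366 days (Feb 29, 1908 is in that span).
Jul 20, 1908 → Jul 20, 1909: 365 days.
Jul 20, 1909 → Jul 20, 1910: 365 days.
Jul 20, 1910 → Jul 20, 1911: 365 days.
Jul 20, 1911 → Jul 20, 1912: 366 days (Feb 29, 1912 is in that span).
Jul 20, 1912 → Jul 20, 1913: 365 days.
Jul 20, 1913 → Jul 20, 1914: 365 days.
Jul 20, 1914 → Aug 20, 1914: 31 days (July has 31).
Aug 20, 1914 → Sep 20, 1914: 31 days (August has 31).
Sep 20, 1914 → Oct 20, 1914: 30 days (September has 30).
Oct 20, 1914 → Nov 20, 1914: 31 days (October has 31).
Nov 20, 1914 → Dec 20, 1914: 30 days (November has 30).
Dec 20, 1914 → Jan 20, 1915: 31 days (December has 31).
Jan 20, 1915 → Jan 30, 1915: 10 days.
Total: 7863 days.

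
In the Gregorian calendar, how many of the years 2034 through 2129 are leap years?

Multiples of 4 in [2034,2129]: 24.
Of those, multiples of 100: 1 (not leap unless ÷400).
Multiples of 400: 0.
Leap years = 24 − 1 + 0 = 23.

23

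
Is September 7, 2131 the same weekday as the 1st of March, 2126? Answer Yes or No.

From Mar 1, 2126 to Sep 7, 2131 is 2016 days.
2016 mod 7 = 0, so they are the same weekday.
(Mar 1, 2126 is a Friday; Sep 7, 2131 is a Friday.)

Yes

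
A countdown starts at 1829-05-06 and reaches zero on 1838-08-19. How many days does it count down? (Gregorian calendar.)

3392

May 6, 1829 → May 6, 1830: 365 days.
May 6, 1830 → May 6, 1831: 365 days.
May 6, 1831 → May 6, 1832: 366 days (Feb 29, 1832 is in that span).
May 6, 1832 → May 6, 1833: 365 days.
May 6, 1833 → May 6, 1834: 365 days.
May 6, 1834 → May 6, 1835: 365 days.
May 6, 1835 → May 6, 1836: 366 days (Feb 29, 1836 is in that span).
May 6, 1836 → May 6, 1837: 365 days.
May 6, 1837 → May 6, 1838: 365 days.
May 6, 1838 → Jun 6, 1838: 31 days (May has 31).
Jun 6, 1838 → Jul 6, 1838: 30 days (June has 30).
Jul 6, 1838 → Aug 6, 1838: 31 days (July has 31).
Aug 6, 1838 → Aug 19, 1838: 13 days.
Total: 3392 days.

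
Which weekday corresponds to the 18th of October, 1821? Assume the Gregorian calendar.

Doomsday rule: the anchor day for the 1800s is Friday. For year 21: 21÷12 = 1 r 9, and 9÷4 = 2, so 1+9+2 = 12.
Friday + 12 ≡ Wednesday — that's 1821's doomsday.
In October the doomsday date is Oct 10.
Oct 18 is 8 days after Oct 10; 8 mod 7 = 1, so Wednesday + 1 = Thursday.

Thursday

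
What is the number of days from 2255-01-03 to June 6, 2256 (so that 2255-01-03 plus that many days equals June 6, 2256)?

Jan 3, 2255 → Jan 3, 2256: 365 days.
Jan 3, 2256 → Feb 3, 2256: 31 days (January has 31).
Feb 3, 2256 → Mar 3, 2256: 29 days (February has 29).
Mar 3, 2256 → Apr 3, 2256: 31 days (March has 31).
Apr 3, 2256 → May 3, 2256: 30 days (April has 30).
May 3, 2256 → Jun 3, 2256: 31 days (May has 31).
Jun 3, 2256 → Jun 6, 2256: 3 days.
Total: 520 days.

520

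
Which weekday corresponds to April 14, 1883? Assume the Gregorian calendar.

Saturday

Doomsday rule: the anchor day for the 1800s is Friday. For year 83: 83÷12 = 6 r 11, and 11÷4 = 2, so 6+11+2 = 19.
Friday + 19 ≡ Wednesday — that's 1883's doomsday.
In April the doomsday date is Apr 4.
Apr 14 is 10 days after Apr 4; 10 mod 7 = 3, so Wednesday + 3 = Saturday.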